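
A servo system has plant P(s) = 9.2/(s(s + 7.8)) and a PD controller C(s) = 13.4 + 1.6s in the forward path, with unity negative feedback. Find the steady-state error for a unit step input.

The open loop C(s)P(s) has a pole at the origin (type 1), so the static position error constant is infinite and e_ss = 1/(1+∞) = 0.

0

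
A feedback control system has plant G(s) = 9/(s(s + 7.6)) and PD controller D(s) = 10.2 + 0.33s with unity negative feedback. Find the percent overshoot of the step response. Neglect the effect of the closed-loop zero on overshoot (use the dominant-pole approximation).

Forward path: (10.2 + 0.33s)·9/(s(s+7.6)). The closed-loop characteristic equation is s² + (7.6 + 9·0.33)s + 9·10.2 = 0.
That is s² + 10.57s + 91.8 = 0, so ω_n = 9.581 rad/s and ζ = 10.57/(2·9.581) = 0.5516.
%OS = 100·exp(−πζ/√(1−ζ²)) = 12.5%.

12.5%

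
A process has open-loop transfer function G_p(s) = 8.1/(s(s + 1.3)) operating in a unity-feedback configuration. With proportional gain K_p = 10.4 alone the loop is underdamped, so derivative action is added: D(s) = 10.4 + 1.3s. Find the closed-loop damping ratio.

Forward path: (10.4 + 1.3s)·8.1/(s(s+1.3)). The closed-loop characteristic equation is s² + (1.3 + 8.1·1.3)s + 8.1·10.4 = 0.
That is s² + 11.83s + 84.24 = 0, so ω_n = 9.178 rad/s and ζ = 11.83/(2·9.178) = 0.6445.

ζ = 0.644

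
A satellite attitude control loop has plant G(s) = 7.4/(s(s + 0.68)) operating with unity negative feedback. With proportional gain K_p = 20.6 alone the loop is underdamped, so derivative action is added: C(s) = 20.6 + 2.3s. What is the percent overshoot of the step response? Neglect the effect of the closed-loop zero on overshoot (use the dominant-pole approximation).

Forward path: (20.6 + 2.3s)·7.4/(s(s+0.68)). The closed-loop characteristic equation is s² + (0.68 + 7.4·2.3)s + 7.4·20.6 = 0.
That is s² + 17.7s + 152.4 = 0, so ω_n = 12.35 rad/s and ζ = 17.7/(2·12.35) = 0.7168.
%OS = 100·exp(−πζ/√(1−ζ²)) = 3.96%.

3.96%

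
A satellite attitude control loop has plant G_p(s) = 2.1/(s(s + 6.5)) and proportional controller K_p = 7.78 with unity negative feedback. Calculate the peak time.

T_p = 1.31 s

The closed-loop denominator s² + 6.5s + 16.34 gives ω_n = √16.34 = 4.042 and ζ = 6.5/(2ω_n) = 0.8041.
Damped frequency ω_d = ω_n√(1−ζ²) = 2.403 rad/s, so peak time T_p = π/ω_d = 1.31 s.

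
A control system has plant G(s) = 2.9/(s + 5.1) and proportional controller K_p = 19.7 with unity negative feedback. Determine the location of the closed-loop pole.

s = -62.23

Closed-loop transfer function: T(s) = K_p·G(s)/(1 + K_p·G(s)) = 57.13/(s + 5.1 + 57.13) = 57.13/(s + 62.23).
The closed-loop pole is at s = −62.23.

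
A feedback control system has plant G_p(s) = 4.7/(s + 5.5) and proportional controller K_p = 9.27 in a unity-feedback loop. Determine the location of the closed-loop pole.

s = -49.07

Closed-loop transfer function: T(s) = K_p·G_p(s)/(1 + K_p·G_p(s)) = 43.57/(s + 5.5 + 43.57) = 43.57/(s + 49.07).
The closed-loop pole is at s = −49.07.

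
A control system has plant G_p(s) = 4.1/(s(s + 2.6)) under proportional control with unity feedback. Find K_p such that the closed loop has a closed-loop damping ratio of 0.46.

K_p = 1.95

Closed-loop characteristic equation: s² + 2.6s + K_p·4.1 = 0.
So ω_n = √(4.1K_p) and 2ζω_n = 2.6, giving ζ = 2.6/(2√(4.1K_p)).
Setting ζ = 0.46: √(4.1K_p) = 2.6/(2·0.46) = 2.826, so K_p = 7.987/4.1 = 1.95.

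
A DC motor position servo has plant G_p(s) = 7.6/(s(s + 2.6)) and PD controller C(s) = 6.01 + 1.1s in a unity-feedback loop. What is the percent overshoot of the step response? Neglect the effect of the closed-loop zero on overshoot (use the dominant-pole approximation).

1.29%

Forward path: (6.01 + 1.1s)·7.6/(s(s+2.6)). The closed-loop characteristic equation is s² + (2.6 + 7.6·1.1)s + 7.6·6.01 = 0.
That is s² + 10.96s + 45.68 = 0, so ω_n = 6.758 rad/s and ζ = 10.96/(2·6.758) = 0.8108.
%OS = 100·exp(−πζ/√(1−ζ²)) = 1.29%.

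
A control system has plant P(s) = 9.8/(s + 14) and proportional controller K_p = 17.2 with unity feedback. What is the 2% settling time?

T_s ≈ 0.0219 s

Closed-loop transfer function: T(s) = K_p·P(s)/(1 + K_p·P(s)) = 168.6/(s + 14 + 168.6) = 168.6/(s + 182.6).
Time constant τ = 1/182.6 = 0.005478 s, so the 2% settling time is about 4τ = 0.0219 s.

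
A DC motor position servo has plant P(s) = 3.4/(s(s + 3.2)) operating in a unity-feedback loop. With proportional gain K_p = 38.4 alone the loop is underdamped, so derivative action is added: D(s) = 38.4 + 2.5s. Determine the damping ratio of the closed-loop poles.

ζ = 0.512

Forward path: (38.4 + 2.5s)·3.4/(s(s+3.2)). The closed-loop characteristic equation is s² + (3.2 + 3.4·2.5)s + 3.4·38.4 = 0.
That is s² + 11.7s + 130.6 = 0, so ω_n = 11.43 rad/s and ζ = 11.7/(2·11.43) = 0.512.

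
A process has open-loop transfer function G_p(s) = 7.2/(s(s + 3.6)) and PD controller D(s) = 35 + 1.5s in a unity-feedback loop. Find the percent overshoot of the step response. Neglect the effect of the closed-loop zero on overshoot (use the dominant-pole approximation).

Forward path: (35 + 1.5s)·7.2/(s(s+3.6)). The closed-loop characteristic equation is s² + (3.6 + 7.2·1.5)s + 7.2·35 = 0.
That is s² + 14.4s + 252 = 0, so ω_n = 15.87 rad/s and ζ = 14.4/(2·15.87) = 0.4536.
%OS = 100·exp(−πζ/√(1−ζ²)) = 20.2%.

20.2%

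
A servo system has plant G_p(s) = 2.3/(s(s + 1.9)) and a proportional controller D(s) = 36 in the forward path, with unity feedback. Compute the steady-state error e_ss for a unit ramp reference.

The loop has one pole at the origin (type 1). Velocity error constant K_v = lim_{s→0} s·D(s)G_p(s) = 36·2.3/1.9 = 43.58.
Steady-state error to a unit ramp: e_ss = 1/K_v = 0.0229.

0.0229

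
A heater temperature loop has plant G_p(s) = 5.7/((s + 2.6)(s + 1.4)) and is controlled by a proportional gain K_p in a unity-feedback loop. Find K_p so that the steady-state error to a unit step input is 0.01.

Steady-state error for a unit step on this type-0 loop is 1/(1 + K_p·G_p(0)).
G_p(0) = 1.566. Require 1/(1 + K_p·1.566) = 0.01, so 1 + 1.566·K_p = 100.
K_p = (100 − 1)/1.566 = 63.2.

K_p = 63.2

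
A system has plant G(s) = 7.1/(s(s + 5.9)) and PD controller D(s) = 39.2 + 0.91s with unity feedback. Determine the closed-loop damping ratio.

Forward path: (39.2 + 0.91s)·7.1/(s(s+5.9)). The closed-loop characteristic equation is s² + (5.9 + 7.1·0.91)s + 7.1·39.2 = 0.
That is s² + 12.36s + 278.3 = 0, so ω_n = 16.68 rad/s and ζ = 12.36/(2·16.68) = 0.3705.

ζ = 0.37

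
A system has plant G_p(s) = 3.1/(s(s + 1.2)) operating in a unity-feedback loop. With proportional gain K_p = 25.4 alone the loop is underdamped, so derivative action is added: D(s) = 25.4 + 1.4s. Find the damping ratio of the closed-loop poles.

ζ = 0.312

Forward path: (25.4 + 1.4s)·3.1/(s(s+1.2)). The closed-loop characteristic equation is s² + (1.2 + 3.1·1.4)s + 3.1·25.4 = 0.
That is s² + 5.54s + 78.74 = 0, so ω_n = 8.874 rad/s and ζ = 5.54/(2·8.874) = 0.3122.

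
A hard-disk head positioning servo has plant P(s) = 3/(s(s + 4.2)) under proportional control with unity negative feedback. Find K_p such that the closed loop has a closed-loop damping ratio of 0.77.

K_p = 2.48

Closed-loop characteristic equation: s² + 4.2s + K_p·3 = 0.
So ω_n = √(3K_p) and 2ζω_n = 4.2, giving ζ = 4.2/(2√(3K_p)).
Setting ζ = 0.77: √(3K_p) = 4.2/(2·0.77) = 2.727, so K_p = 7.438/3 = 2.48.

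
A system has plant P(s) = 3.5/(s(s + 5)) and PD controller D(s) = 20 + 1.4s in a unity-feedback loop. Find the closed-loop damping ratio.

Forward path: (20 + 1.4s)·3.5/(s(s+5)). The closed-loop characteristic equation is s² + (5 + 3.5·1.4)s + 3.5·20 = 0.
That is s² + 9.9s + 70 = 0, so ω_n = 8.367 rad/s and ζ = 9.9/(2·8.367) = 0.5916.

ζ = 0.592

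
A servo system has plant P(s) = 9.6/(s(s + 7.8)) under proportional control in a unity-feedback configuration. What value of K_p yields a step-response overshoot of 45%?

K_p = 26.1

From %OS = 100·exp(−πζ/√(1−ζ²)) = 45%, ζ = −ln(0.45)/√(π²+ln²(0.45)) = 0.2463.
Characteristic equation s² + 7.8s + 9.6K_p = 0 gives ζ = 7.8/(2√(9.6K_p)).
Setting ζ = 0.2463: √(9.6K_p) = 7.8/(2·0.2463) = 15.83, so K_p = 250.6/9.6 = 26.1.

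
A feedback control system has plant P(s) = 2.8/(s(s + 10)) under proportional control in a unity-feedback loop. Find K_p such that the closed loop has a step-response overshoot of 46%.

From %OS = 100·exp(−πζ/√(1−ζ²)) = 46%, ζ = −ln(0.46)/√(π²+ln²(0.46)) = 0.24.
Characteristic equation s² + 10s + 2.8K_p = 0 gives ζ = 10/(2√(2.8K_p)).
Setting ζ = 0.24: √(2.8K_p) = 10/(2·0.24) = 20.84, so K_p = 434.2/2.8 = 155.

K_p = 155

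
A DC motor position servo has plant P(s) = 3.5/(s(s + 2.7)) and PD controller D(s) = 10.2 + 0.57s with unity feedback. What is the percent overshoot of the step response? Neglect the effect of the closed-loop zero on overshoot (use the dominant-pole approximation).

Forward path: (10.2 + 0.57s)·3.5/(s(s+2.7)). The closed-loop characteristic equation is s² + (2.7 + 3.5·0.57)s + 3.5·10.2 = 0.
That is s² + 4.695s + 35.7 = 0, so ω_n = 5.975 rad/s and ζ = 4.695/(2·5.975) = 0.3929.
%OS = 100·exp(−πζ/√(1−ζ²)) = 26.1%.

26.1%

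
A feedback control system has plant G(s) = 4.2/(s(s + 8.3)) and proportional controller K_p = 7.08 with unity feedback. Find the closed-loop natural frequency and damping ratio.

ω_n = 5.45 rad/s, ζ = 0.761

With unity feedback the closed-loop characteristic equation is s² + 8.3s + 7.08·4.2 = s² + 8.3s + 29.74 = 0.
So ω_n² = 29.74 ⇒ ω_n = 5.453 rad/s, and ζ = 8.3/(2ω_n) = 0.761.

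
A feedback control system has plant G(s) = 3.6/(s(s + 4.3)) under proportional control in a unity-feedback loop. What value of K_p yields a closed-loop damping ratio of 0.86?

Closed-loop characteristic equation: s² + 4.3s + K_p·3.6 = 0.
So ω_n = √(3.6K_p) and 2ζω_n = 4.3, giving ζ = 4.3/(2√(3.6K_p)).
Setting ζ = 0.86: √(3.6K_p) = 4.3/(2·0.86) = 2.5, so K_p = 6.25/3.6 = 1.74.

K_p = 1.74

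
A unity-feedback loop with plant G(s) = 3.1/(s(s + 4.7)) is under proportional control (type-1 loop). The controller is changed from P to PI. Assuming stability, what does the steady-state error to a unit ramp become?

0

The integrator raises the loop to type 2, so K_v → ∞ and e_ss to a ramp is zero.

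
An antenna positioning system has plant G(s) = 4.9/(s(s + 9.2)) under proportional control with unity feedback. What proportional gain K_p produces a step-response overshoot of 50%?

K_p = 93

From %OS = 100·exp(−πζ/√(1−ζ²)) = 50%, ζ = −ln(0.5)/√(π²+ln²(0.5)) = 0.2155.
Characteristic equation s² + 9.2s + 4.9K_p = 0 gives ζ = 9.2/(2√(4.9K_p)).
Setting ζ = 0.2155: √(4.9K_p) = 9.2/(2·0.2155) = 21.35, so K_p = 455.8/4.9 = 93.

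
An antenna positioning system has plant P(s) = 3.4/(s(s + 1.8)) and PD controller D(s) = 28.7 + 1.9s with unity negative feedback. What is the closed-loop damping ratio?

Forward path: (28.7 + 1.9s)·3.4/(s(s+1.8)). The closed-loop characteristic equation is s² + (1.8 + 3.4·1.9)s + 3.4·28.7 = 0.
That is s² + 8.26s + 97.58 = 0, so ω_n = 9.878 rad/s and ζ = 8.26/(2·9.878) = 0.4181.

ζ = 0.418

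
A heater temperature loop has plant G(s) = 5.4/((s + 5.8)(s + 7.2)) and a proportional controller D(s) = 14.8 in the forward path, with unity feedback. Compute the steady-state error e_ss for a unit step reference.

0.343

The loop is type 0. Static position error constant K_pos = D(0)·G(0) = 14.8·0.1293 = 1.914.
Steady-state error to a unit step: e_ss = 1/(1+K_pos) = 1/2.914 = 0.343.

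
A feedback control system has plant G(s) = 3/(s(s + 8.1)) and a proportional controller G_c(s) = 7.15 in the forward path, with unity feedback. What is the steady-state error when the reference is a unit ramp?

0.378

The loop has one pole at the origin (type 1). Velocity error constant K_v = lim_{s→0} s·G_c(s)G(s) = 7.15·3/8.1 = 2.648.
Steady-state error to a unit ramp: e_ss = 1/K_v = 0.378.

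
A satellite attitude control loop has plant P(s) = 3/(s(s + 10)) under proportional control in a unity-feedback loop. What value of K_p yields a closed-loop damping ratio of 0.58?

Closed-loop characteristic equation: s² + 10s + K_p·3 = 0.
So ω_n = √(3K_p) and 2ζω_n = 10, giving ζ = 10/(2√(3K_p)).
Setting ζ = 0.58: √(3K_p) = 10/(2·0.58) = 8.621, so K_p = 74.32/3 = 24.8.

K_p = 24.8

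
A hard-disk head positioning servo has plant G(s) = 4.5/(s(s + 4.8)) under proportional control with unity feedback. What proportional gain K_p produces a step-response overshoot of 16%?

K_p = 5.04

From %OS = 100·exp(−πζ/√(1−ζ²)) = 16%, ζ = −ln(0.16)/√(π²+ln²(0.16)) = 0.5039.
Characteristic equation s² + 4.8s + 4.5K_p = 0 gives ζ = 4.8/(2√(4.5K_p)).
Setting ζ = 0.5039: √(4.5K_p) = 4.8/(2·0.5039) = 4.763, so K_p = 22.69/4.5 = 5.04.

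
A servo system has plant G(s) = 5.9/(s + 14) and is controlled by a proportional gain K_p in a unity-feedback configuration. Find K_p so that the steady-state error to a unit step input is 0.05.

K_p = 45.1

Steady-state error for a unit step on this type-0 loop is 1/(1 + K_p·G(0)).
G(0) = 0.4214. Require 1/(1 + K_p·0.4214) = 0.05, so 1 + 0.4214·K_p = 20.
K_p = (20 − 1)/0.4214 = 45.1.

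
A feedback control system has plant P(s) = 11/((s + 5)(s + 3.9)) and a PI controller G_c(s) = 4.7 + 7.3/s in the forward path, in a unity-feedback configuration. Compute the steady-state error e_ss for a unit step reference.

The open loop G_c(s)P(s) has a pole at the origin (type 1), so the static position error constant is infinite and e_ss = 1/(1+∞) = 0.

0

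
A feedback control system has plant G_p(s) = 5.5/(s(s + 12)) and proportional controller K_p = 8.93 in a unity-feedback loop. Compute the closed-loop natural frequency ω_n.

With unity feedback the closed-loop characteristic equation is s² + 12s + 8.93·5.5 = s² + 12s + 49.11 = 0.
Matching s² + 2ζω_n s + ω_n²: ω_n = √49.11 = 7.008 rad/s and 2ζω_n = 12, so ζ = 12/(2·7.008) = 0.856.

ω_n = 7.01 rad/s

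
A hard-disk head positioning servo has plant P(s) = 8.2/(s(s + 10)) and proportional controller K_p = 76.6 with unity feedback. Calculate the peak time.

T_p = 0.128 s

The closed-loop denominator s² + 10s + 628.1 gives ω_n = √628.1 = 25.06 and ζ = 10/(2ω_n) = 0.1995.
Damped frequency ω_d = ω_n√(1−ζ²) = 24.56 rad/s, so peak time T_p = π/ω_d = 0.128 s.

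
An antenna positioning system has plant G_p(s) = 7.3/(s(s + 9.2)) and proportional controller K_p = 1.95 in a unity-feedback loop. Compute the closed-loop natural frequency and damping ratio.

ω_n = 3.77 rad/s, ζ = 1.22

The closed-loop denominator is s(s+9.2) + 1.95·7.3 = s² + 9.2s + 14.23.
So ω_n² = 14.23 ⇒ ω_n = 3.773 rad/s, and ζ = 9.2/(2ω_n) = 1.22.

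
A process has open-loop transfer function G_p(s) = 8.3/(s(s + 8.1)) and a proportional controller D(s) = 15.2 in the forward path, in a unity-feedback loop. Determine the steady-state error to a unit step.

The open loop D(s)G_p(s) has a pole at the origin (type 1), so the static position error constant is infinite and e_ss = 1/(1+∞) = 0.

0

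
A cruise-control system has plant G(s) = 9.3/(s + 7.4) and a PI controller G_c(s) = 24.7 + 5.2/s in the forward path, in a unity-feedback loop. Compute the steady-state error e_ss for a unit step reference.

The open loop G_c(s)G(s) has a pole at the origin (type 1), so the static position error constant is infinite and e_ss = 1/(1+∞) = 0.

0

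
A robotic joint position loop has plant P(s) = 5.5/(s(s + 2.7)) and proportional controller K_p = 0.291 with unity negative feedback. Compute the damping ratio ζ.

1 + K_p·P(s) = 0 gives s² + 2.7s + 1.6 = 0.
So ω_n² = 1.6 ⇒ ω_n = 1.265 rad/s, and ζ = 2.7/(2ω_n) = 1.07.

ζ = 1.07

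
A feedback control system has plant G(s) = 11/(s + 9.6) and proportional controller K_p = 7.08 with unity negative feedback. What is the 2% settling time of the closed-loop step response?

T_s ≈ 0.0457 s

Closed-loop transfer function: T(s) = K_p·G(s)/(1 + K_p·G(s)) = 77.88/(s + 9.6 + 77.88) = 77.88/(s + 87.48).
Time constant τ = 1/87.48 = 0.01143 s, so the 2% settling time is about 4τ = 0.0457 s.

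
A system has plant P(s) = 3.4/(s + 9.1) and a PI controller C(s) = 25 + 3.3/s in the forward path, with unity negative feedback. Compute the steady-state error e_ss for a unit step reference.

0

The open loop C(s)P(s) has a pole at the origin (type 1), so the static position error constant is infinite and e_ss = 1/(1+∞) = 0.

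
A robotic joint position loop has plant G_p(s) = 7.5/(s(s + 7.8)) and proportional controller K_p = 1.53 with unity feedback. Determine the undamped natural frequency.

1 + K_p·G_p(s) = 0 gives s² + 7.8s + 11.47 = 0.
So ω_n² = 11.47 ⇒ ω_n = 3.387 rad/s, and ζ = 7.8/(2ω_n) = 1.15.

ω_n = 3.39 rad/s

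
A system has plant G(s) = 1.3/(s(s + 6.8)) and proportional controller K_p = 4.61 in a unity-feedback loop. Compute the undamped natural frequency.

ω_n = 2.45 rad/s

With unity feedback the closed-loop characteristic equation is s² + 6.8s + 4.61·1.3 = s² + 6.8s + 5.993 = 0.
Matching s² + 2ζω_n s + ω_n²: ω_n = √5.993 = 2.448 rad/s and 2ζω_n = 6.8, so ζ = 6.8/(2·2.448) = 1.39.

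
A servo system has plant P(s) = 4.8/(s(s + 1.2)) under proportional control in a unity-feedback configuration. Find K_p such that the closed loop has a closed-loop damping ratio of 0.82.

Closed-loop characteristic equation: s² + 1.2s + K_p·4.8 = 0.
So ω_n = √(4.8K_p) and 2ζω_n = 1.2, giving ζ = 1.2/(2√(4.8K_p)).
Setting ζ = 0.82: √(4.8K_p) = 1.2/(2·0.82) = 0.7317, so K_p = 0.5354/4.8 = 0.112.

K_p = 0.112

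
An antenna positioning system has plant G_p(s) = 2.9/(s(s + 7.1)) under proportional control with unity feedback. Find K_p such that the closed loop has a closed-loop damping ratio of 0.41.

Closed-loop characteristic equation: s² + 7.1s + K_p·2.9 = 0.
So ω_n = √(2.9K_p) and 2ζω_n = 7.1, giving ζ = 7.1/(2√(2.9K_p)).
Setting ζ = 0.41: √(2.9K_p) = 7.1/(2·0.41) = 8.659, so K_p = 74.97/2.9 = 25.9.

K_p = 25.9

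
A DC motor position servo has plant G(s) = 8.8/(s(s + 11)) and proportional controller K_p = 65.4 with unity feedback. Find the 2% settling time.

The closed-loop denominator s² + 11s + 575.5 gives ω_n = √575.5 = 23.99 and ζ = 11/(2ω_n) = 0.2293.
2% settling time T_s ≈ 4/(ζω_n) = 4/5.5 = 0.727 s.

T_s ≈ 0.727 s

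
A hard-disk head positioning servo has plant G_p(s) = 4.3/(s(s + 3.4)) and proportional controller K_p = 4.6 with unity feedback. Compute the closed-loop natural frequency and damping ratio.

1 + K_p·G_p(s) = 0 gives s² + 3.4s + 19.78 = 0.
Matching s² + 2ζω_n s + ω_n²: ω_n = √19.78 = 4.447 rad/s and 2ζω_n = 3.4, so ζ = 3.4/(2·4.447) = 0.382.

ω_n = 4.45 rad/s, ζ = 0.382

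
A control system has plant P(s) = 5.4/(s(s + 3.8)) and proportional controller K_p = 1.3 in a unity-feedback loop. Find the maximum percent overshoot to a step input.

3.95%

From 1 + K_pP(s) = 0: s² + 3.8s + 7.02 = 0 ⇒ ω_n = 2.65, ζ = 0.7171.
%OS = 100·exp(−πζ/√(1−ζ²)) = 100·exp(−π·0.7171/√0.4858) = 3.95%.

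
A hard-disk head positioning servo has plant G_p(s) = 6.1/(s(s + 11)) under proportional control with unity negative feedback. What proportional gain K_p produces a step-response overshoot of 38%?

K_p = 57.2

From %OS = 100·exp(−πζ/√(1−ζ²)) = 38%, ζ = −ln(0.38)/√(π²+ln²(0.38)) = 0.2943.
Characteristic equation s² + 11s + 6.1K_p = 0 gives ζ = 11/(2√(6.1K_p)).
Setting ζ = 0.2943: √(6.1K_p) = 11/(2·0.2943) = 18.69, so K_p = 349.1/6.1 = 57.2.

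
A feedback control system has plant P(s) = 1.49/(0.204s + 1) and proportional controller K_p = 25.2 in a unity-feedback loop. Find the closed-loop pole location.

s = -189

Closed loop: T(s) = K_p·P/(1+K_p·P) = 37.55/(0.204s + 1 + 37.55), with pole at s = −(1 + 37.55)/0.204 = −189.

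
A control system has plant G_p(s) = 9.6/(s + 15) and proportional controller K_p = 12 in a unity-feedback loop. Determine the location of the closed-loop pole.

s = -130.2

Closed-loop transfer function: T(s) = K_p·G_p(s)/(1 + K_p·G_p(s)) = 115.2/(s + 15 + 115.2) = 115.2/(s + 130.2).
The closed-loop pole is at s = −130.2.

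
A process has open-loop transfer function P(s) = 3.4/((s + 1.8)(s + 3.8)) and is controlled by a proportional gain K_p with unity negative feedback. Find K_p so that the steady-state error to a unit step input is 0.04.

K_p = 48.3

Steady-state error for a unit step on this type-0 loop is 1/(1 + K_p·P(0)).
P(0) = 0.4971. Require 1/(1 + K_p·0.4971) = 0.04, so 1 + 0.4971·K_p = 25.
K_p = (25 − 1)/0.4971 = 48.3.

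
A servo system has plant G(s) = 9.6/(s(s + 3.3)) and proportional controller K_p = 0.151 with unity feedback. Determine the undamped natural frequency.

ω_n = 1.2 rad/s

The closed-loop denominator is s(s+3.3) + 0.151·9.6 = s² + 3.3s + 1.45.
So ω_n² = 1.45 ⇒ ω_n = 1.204 rad/s, and ζ = 3.3/(2ω_n) = 1.37.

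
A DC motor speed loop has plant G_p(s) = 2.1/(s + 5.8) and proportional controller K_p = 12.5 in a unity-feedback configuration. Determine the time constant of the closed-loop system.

Closed-loop transfer function: T(s) = K_p·G_p(s)/(1 + K_p·G_p(s)) = 26.25/(s + 5.8 + 26.25) = 26.25/(s + 32.05).
Time constant τ = 1/32.05 = 0.0312 s.

τ = 0.0312 s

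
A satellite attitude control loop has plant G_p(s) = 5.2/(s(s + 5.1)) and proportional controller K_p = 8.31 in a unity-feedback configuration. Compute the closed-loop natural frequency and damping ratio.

ω_n = 6.57 rad/s, ζ = 0.388

1 + K_p·G_p(s) = 0 gives s² + 5.1s + 43.21 = 0.
So ω_n² = 43.21 ⇒ ω_n = 6.574 rad/s, and ζ = 5.1/(2ω_n) = 0.388.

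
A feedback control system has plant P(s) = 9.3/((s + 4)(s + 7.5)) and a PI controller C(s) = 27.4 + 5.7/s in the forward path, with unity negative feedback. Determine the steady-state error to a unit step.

The open loop C(s)P(s) has a pole at the origin (type 1), so the static position error constant is infinite and e_ss = 1/(1+∞) = 0.

0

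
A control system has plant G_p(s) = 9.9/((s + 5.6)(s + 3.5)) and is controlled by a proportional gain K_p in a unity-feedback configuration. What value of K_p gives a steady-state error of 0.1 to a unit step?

Steady-state error for a unit step on this type-0 loop is 1/(1 + K_p·G_p(0)).
G_p(0) = 0.5051. Require 1/(1 + K_p·0.5051) = 0.1, so 1 + 0.5051·K_p = 10.
K_p = (10 − 1)/0.5051 = 17.8.

K_p = 17.8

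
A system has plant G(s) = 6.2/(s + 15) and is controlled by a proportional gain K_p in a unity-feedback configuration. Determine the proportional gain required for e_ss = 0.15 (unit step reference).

K_p = 13.7

The loop is type 0, so e_ss(step) = 1/(1 + K_pos) with K_pos = K_p·G(0).
G(0) = 0.4133. Require 1/(1 + K_p·0.4133) = 0.15, so 1 + 0.4133·K_p = 6.667.
K_p = (6.667 − 1)/0.4133 = 13.7.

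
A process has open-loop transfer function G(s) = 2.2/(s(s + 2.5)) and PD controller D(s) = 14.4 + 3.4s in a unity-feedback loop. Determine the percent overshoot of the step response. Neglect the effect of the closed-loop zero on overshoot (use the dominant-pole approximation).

Forward path: (14.4 + 3.4s)·2.2/(s(s+2.5)). The closed-loop characteristic equation is s² + (2.5 + 2.2·3.4)s + 2.2·14.4 = 0.
That is s² + 9.98s + 31.68 = 0, so ω_n = 5.628 rad/s and ζ = 9.98/(2·5.628) = 0.8866.
%OS = 100·exp(−πζ/√(1−ζ²)) = 0.243%.

0.243%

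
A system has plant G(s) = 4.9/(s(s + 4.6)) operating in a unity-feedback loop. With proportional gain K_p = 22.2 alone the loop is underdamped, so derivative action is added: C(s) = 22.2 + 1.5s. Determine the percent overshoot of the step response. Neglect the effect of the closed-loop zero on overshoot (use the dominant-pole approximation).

Forward path: (22.2 + 1.5s)·4.9/(s(s+4.6)). The closed-loop characteristic equation is s² + (4.6 + 4.9·1.5)s + 4.9·22.2 = 0.
That is s² + 11.95s + 108.8 = 0, so ω_n = 10.43 rad/s and ζ = 11.95/(2·10.43) = 0.5729.
%OS = 100·exp(−πζ/√(1−ζ²)) = 11.1%.

11.1%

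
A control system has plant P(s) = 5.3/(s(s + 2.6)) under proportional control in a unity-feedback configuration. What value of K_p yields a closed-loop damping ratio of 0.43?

Closed-loop characteristic equation: s² + 2.6s + K_p·5.3 = 0.
So ω_n = √(5.3K_p) and 2ζω_n = 2.6, giving ζ = 2.6/(2√(5.3K_p)).
Setting ζ = 0.43: √(5.3K_p) = 2.6/(2·0.43) = 3.023, so K_p = 9.14/5.3 = 1.72.

K_p = 1.72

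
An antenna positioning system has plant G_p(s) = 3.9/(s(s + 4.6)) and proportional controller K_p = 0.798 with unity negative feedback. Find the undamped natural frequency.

With unity feedback the closed-loop characteristic equation is s² + 4.6s + 0.798·3.9 = s² + 4.6s + 3.112 = 0.
Matching s² + 2ζω_n s + ω_n²: ω_n = √3.112 = 1.764 rad/s and 2ζω_n = 4.6, so ζ = 4.6/(2·1.764) = 1.3.

ω_n = 1.76 rad/s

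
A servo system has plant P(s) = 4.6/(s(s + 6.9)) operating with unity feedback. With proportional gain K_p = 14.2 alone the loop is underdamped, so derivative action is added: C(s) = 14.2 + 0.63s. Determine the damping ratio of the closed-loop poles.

Forward path: (14.2 + 0.63s)·4.6/(s(s+6.9)). The closed-loop characteristic equation is s² + (6.9 + 4.6·0.63)s + 4.6·14.2 = 0.
That is s² + 9.798s + 65.32 = 0, so ω_n = 8.082 rad/s and ζ = 9.798/(2·8.082) = 0.6062.

ζ = 0.606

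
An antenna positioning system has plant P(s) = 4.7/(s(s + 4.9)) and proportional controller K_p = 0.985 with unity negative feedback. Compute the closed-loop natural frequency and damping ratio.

ω_n = 2.15 rad/s, ζ = 1.14

With unity feedback the closed-loop characteristic equation is s² + 4.9s + 0.985·4.7 = s² + 4.9s + 4.63 = 0.
Matching s² + 2ζω_n s + ω_n²: ω_n = √4.63 = 2.152 rad/s and 2ζω_n = 4.9, so ζ = 4.9/(2·2.152) = 1.14.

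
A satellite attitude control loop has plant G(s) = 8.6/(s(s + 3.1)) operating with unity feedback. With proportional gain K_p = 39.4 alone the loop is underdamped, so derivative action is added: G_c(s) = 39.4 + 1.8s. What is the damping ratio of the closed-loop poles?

ζ = 0.505

Forward path: (39.4 + 1.8s)·8.6/(s(s+3.1)). The closed-loop characteristic equation is s² + (3.1 + 8.6·1.8)s + 8.6·39.4 = 0.
That is s² + 18.58s + 338.8 = 0, so ω_n = 18.41 rad/s and ζ = 18.58/(2·18.41) = 0.5047.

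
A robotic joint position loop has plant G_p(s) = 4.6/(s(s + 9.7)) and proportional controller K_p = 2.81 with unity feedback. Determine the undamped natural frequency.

ω_n = 3.6 rad/s

1 + K_p·G_p(s) = 0 gives s² + 9.7s + 12.93 = 0.
So ω_n² = 12.93 ⇒ ω_n = 3.595 rad/s, and ζ = 9.7/(2ω_n) = 1.35.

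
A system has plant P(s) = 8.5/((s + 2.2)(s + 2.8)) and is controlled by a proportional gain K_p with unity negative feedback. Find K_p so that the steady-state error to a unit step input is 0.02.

K_p = 35.5

For a type-0 loop with proportional control, e_ss = 1/(1 + K_p·P(0)).
P(0) = 1.38. Require 1/(1 + K_p·1.38) = 0.02, so 1 + 1.38·K_p = 50.
K_p = (50 − 1)/1.38 = 35.5.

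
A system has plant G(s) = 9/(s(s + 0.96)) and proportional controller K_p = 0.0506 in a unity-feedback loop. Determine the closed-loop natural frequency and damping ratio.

The closed-loop denominator is s(s+0.96) + 0.0506·9 = s² + 0.96s + 0.4554.
Matching s² + 2ζω_n s + ω_n²: ω_n = √0.4554 = 0.6748 rad/s and 2ζω_n = 0.96, so ζ = 0.96/(2·0.6748) = 0.711.

ω_n = 0.675 rad/s, ζ = 0.711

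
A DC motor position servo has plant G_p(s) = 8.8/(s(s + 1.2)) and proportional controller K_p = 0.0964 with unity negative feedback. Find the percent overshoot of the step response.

6.74%

The closed-loop denominator s² + 1.2s + 0.8483 gives ω_n = √0.8483 = 0.921 and ζ = 1.2/(2ω_n) = 0.6514.
%OS = 100·exp(−πζ/√(1−ζ²)) = 100·exp(−π·0.6514/√0.5756) = 6.74%.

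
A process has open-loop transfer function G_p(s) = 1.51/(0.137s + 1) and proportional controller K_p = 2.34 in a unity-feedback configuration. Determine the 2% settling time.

T_s ≈ 0.121 s

Closed loop: T(s) = K_p·G_p/(1+K_p·G_p) = 3.533/(0.137s + 1 + 3.533), with pole at s = −(1 + 3.533)/0.137 = −33.09.
τ = 1/33.09 = 0.03022 s, so 2% settling time ≈ 4τ = 0.121 s.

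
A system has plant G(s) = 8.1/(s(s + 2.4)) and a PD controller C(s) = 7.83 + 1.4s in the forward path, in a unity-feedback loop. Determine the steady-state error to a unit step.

0

The open loop C(s)G(s) has a pole at the origin (type 1), so the static position error constant is infinite and e_ss = 1/(1+∞) = 0.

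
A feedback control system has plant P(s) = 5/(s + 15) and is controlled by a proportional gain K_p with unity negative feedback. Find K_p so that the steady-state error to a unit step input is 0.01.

Steady-state error for a unit step on this type-0 loop is 1/(1 + K_p·P(0)).
P(0) = 0.3333. Require 1/(1 + K_p·0.3333) = 0.01, so 1 + 0.3333·K_p = 100.
K_p = (100 − 1)/0.3333 = 297.

K_p = 297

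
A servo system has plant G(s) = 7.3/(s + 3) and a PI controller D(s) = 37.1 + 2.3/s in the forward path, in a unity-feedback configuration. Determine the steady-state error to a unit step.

The open loop D(s)G(s) has a pole at the origin (type 1), so the static position error constant is infinite and e_ss = 1/(1+∞) = 0.

0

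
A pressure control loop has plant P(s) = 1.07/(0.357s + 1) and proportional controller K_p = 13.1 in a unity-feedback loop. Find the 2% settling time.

Closed loop: T(s) = K_p·P/(1+K_p·P) = 14.02/(0.357s + 1 + 14.02), with pole at s = −(1 + 14.02)/0.357 = −42.06.
τ = 1/42.06 = 0.02377 s, so 2% settling time ≈ 4τ = 0.0951 s.

T_s ≈ 0.0951 s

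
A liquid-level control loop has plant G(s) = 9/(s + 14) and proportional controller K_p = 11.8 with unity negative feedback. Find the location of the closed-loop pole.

Closed-loop transfer function: T(s) = K_p·G(s)/(1 + K_p·G(s)) = 106.2/(s + 14 + 106.2) = 106.2/(s + 120.2).
The closed-loop pole is at s = −120.2.

s = -120.2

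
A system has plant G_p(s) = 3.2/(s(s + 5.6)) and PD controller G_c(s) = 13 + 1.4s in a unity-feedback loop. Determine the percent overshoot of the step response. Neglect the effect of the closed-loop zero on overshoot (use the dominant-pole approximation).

1.96%

Forward path: (13 + 1.4s)·3.2/(s(s+5.6)). The closed-loop characteristic equation is s² + (5.6 + 3.2·1.4)s + 3.2·13 = 0.
That is s² + 10.08s + 41.6 = 0, so ω_n = 6.45 rad/s and ζ = 10.08/(2·6.45) = 0.7814.
%OS = 100·exp(−πζ/√(1−ζ²)) = 1.96%.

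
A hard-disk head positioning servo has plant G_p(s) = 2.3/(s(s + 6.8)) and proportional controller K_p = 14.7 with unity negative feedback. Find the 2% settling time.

Closed-loop characteristic equation: s² + 6.8s + 33.81 = 0, so ω_n = 5.815 rad/s and ζ = 6.8/(2·5.815) = 0.5847.
2% settling time T_s ≈ 4/(ζω_n) = 4/3.4 = 1.18 s.

T_s ≈ 1.18 s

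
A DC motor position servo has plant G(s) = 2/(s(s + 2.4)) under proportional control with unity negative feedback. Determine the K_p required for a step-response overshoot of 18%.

K_p = 3.14

From %OS = 100·exp(−πζ/√(1−ζ²)) = 18%, ζ = −ln(0.18)/√(π²+ln²(0.18)) = 0.4791.
Characteristic equation s² + 2.4s + 2K_p = 0 gives ζ = 2.4/(2√(2K_p)).
Setting ζ = 0.4791: √(2K_p) = 2.4/(2·0.4791) = 2.505, so K_p = 6.273/2 = 3.14.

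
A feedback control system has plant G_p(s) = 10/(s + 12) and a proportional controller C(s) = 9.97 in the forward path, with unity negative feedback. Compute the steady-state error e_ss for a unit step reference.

The loop is type 0. Static position error constant K_pos = C(0)·G_p(0) = 9.97·0.8333 = 8.308.
Steady-state error to a unit step: e_ss = 1/(1+K_pos) = 1/9.308 = 0.107.

0.107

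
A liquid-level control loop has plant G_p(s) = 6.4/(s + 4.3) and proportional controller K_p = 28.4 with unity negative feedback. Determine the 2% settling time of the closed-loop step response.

Closed-loop transfer function: T(s) = K_p·G_p(s)/(1 + K_p·G_p(s)) = 181.8/(s + 4.3 + 181.8) = 181.8/(s + 186.1).
Time constant τ = 1/186.1 = 0.005375 s, so the 2% settling time is about 4τ = 0.0215 s.

T_s ≈ 0.0215 s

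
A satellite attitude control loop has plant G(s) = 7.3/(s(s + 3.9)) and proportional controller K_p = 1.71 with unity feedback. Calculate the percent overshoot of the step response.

Closed-loop characteristic equation: s² + 3.9s + 12.48 = 0, so ω_n = 3.533 rad/s and ζ = 3.9/(2·3.533) = 0.5519.
%OS = 100·exp(−πζ/√(1−ζ²)) = 100·exp(−π·0.5519/√0.6954) = 12.5%.

12.5%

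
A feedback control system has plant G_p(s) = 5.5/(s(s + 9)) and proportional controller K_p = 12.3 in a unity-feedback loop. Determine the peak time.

The closed-loop denominator s² + 9s + 67.65 gives ω_n = √67.65 = 8.225 and ζ = 9/(2ω_n) = 0.5471.
Damped frequency ω_d = ω_n√(1−ζ²) = 6.885 rad/s, so peak time T_p = π/ω_d = 0.456 s.

T_p = 0.456 s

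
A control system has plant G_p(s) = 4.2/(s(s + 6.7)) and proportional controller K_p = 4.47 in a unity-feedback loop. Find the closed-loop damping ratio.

ζ = 0.773

1 + K_p·G_p(s) = 0 gives s² + 6.7s + 18.77 = 0.
So ω_n² = 18.77 ⇒ ω_n = 4.333 rad/s, and ζ = 6.7/(2ω_n) = 0.773.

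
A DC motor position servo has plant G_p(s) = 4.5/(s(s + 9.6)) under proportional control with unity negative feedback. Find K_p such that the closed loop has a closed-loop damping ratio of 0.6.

K_p = 14.2

Closed-loop characteristic equation: s² + 9.6s + K_p·4.5 = 0.
So ω_n = √(4.5K_p) and 2ζω_n = 9.6, giving ζ = 9.6/(2√(4.5K_p)).
Setting ζ = 0.6: √(4.5K_p) = 9.6/(2·0.6) = 8, so K_p = 64/4.5 = 14.2.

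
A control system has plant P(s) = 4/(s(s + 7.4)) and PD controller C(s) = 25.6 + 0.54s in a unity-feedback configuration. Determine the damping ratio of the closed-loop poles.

Forward path: (25.6 + 0.54s)·4/(s(s+7.4)). The closed-loop characteristic equation is s² + (7.4 + 4·0.54)s + 4·25.6 = 0.
That is s² + 9.56s + 102.4 = 0, so ω_n = 10.12 rad/s and ζ = 9.56/(2·10.12) = 0.4724.

ζ = 0.472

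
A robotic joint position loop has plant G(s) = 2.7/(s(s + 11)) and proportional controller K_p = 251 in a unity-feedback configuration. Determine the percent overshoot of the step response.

Closed-loop characteristic equation: s² + 11s + 677.7 = 0, so ω_n = 26.03 rad/s and ζ = 11/(2·26.03) = 0.2113.
%OS = 100·exp(−πζ/√(1−ζ²)) = 100·exp(−π·0.2113/√0.9554) = 50.7%.

50.7%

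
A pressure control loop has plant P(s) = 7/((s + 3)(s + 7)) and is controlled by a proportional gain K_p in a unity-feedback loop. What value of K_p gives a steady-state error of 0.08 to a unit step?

The loop is type 0, so e_ss(step) = 1/(1 + K_pos) with K_pos = K_p·P(0).
P(0) = 0.3333. Require 1/(1 + K_p·0.3333) = 0.08, so 1 + 0.3333·K_p = 12.5.
K_p = (12.5 − 1)/0.3333 = 34.5.

K_p = 34.5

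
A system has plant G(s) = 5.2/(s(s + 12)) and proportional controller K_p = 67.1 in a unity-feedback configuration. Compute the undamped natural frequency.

ω_n = 18.7 rad/s

The closed-loop denominator is s(s+12) + 67.1·5.2 = s² + 12s + 348.9.
So ω_n² = 348.9 ⇒ ω_n = 18.68 rad/s, and ζ = 12/(2ω_n) = 0.321.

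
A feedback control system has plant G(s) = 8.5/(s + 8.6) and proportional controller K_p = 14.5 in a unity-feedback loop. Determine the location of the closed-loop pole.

Closed-loop transfer function: T(s) = K_p·G(s)/(1 + K_p·G(s)) = 123.2/(s + 8.6 + 123.2) = 123.2/(s + 131.8).
The closed-loop pole is at s = −131.8.

s = -131.8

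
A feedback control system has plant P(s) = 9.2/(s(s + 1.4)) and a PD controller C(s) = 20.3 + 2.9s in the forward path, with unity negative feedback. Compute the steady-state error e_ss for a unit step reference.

The open loop C(s)P(s) has a pole at the origin (type 1), so the static position error constant is infinite and e_ss = 1/(1+∞) = 0.

0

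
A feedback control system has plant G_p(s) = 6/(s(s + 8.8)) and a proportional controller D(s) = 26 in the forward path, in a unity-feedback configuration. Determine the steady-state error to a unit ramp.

The loop has one pole at the origin (type 1). Velocity error constant K_v = lim_{s→0} s·D(s)G_p(s) = 26·6/8.8 = 17.73.
Steady-state error to a unit ramp: e_ss = 1/K_v = 0.0564.

0.0564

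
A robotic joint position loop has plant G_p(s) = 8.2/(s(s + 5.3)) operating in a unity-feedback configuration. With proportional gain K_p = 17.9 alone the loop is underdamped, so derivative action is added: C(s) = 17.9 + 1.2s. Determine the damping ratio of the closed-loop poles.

ζ = 0.625

Forward path: (17.9 + 1.2s)·8.2/(s(s+5.3)). The closed-loop characteristic equation is s² + (5.3 + 8.2·1.2)s + 8.2·17.9 = 0.
That is s² + 15.14s + 146.8 = 0, so ω_n = 12.12 rad/s and ζ = 15.14/(2·12.12) = 0.6248.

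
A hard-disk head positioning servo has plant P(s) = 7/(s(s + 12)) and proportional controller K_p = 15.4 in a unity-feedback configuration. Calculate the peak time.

From 1 + K_pP(s) = 0: s² + 12s + 107.8 = 0 ⇒ ω_n = 10.38, ζ = 0.5779.
Damped frequency ω_d = ω_n√(1−ζ²) = 8.473 rad/s, so peak time T_p = π/ω_d = 0.371 s.

T_p = 0.371 s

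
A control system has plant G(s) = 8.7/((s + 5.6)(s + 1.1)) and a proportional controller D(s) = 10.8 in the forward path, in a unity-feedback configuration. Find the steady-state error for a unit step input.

0.0615

The loop is type 0. Static position error constant K_pos = D(0)·G(0) = 10.8·1.412 = 15.25.
Steady-state error to a unit step: e_ss = 1/(1+K_pos) = 1/16.25 = 0.0615.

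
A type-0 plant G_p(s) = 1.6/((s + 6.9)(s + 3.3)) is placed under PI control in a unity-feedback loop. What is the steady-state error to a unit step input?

The PI controller's integrator makes the forward path type 1, so e_ss to a step is zero.

0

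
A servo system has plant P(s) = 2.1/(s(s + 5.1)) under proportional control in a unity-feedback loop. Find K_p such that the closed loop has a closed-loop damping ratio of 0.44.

Closed-loop characteristic equation: s² + 5.1s + K_p·2.1 = 0.
So ω_n = √(2.1K_p) and 2ζω_n = 5.1, giving ζ = 5.1/(2√(2.1K_p)).
Setting ζ = 0.44: √(2.1K_p) = 5.1/(2·0.44) = 5.795, so K_p = 33.59/2.1 = 16.

K_p = 16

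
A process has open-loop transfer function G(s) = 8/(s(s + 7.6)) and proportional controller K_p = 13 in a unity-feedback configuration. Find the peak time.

T_p = 0.332 s

From 1 + K_pG(s) = 0: s² + 7.6s + 104 = 0 ⇒ ω_n = 10.2, ζ = 0.3726.
Damped frequency ω_d = ω_n√(1−ζ²) = 9.464 rad/s, so peak time T_p = π/ω_d = 0.332 s.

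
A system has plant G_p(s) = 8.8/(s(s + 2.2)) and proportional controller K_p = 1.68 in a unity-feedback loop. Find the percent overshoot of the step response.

39.1%

The closed-loop denominator s² + 2.2s + 14.78 gives ω_n = √14.78 = 3.845 and ζ = 2.2/(2ω_n) = 0.2861.
%OS = 100·exp(−πζ/√(1−ζ²)) = 100·exp(−π·0.2861/√0.9182) = 39.1%.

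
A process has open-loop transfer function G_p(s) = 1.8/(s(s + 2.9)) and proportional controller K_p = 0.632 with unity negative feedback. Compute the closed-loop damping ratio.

ζ = 1.36

With unity feedback the closed-loop characteristic equation is s² + 2.9s + 0.632·1.8 = s² + 2.9s + 1.138 = 0.
So ω_n² = 1.138 ⇒ ω_n = 1.067 rad/s, and ζ = 2.9/(2ω_n) = 1.36.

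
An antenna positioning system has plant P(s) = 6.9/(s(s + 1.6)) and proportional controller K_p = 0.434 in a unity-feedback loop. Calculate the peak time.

Closed-loop characteristic equation: s² + 1.6s + 2.995 = 0, so ω_n = 1.73 rad/s and ζ = 1.6/(2·1.73) = 0.4623.
Damped frequency ω_d = ω_n√(1−ζ²) = 1.534 rad/s, so peak time T_p = π/ω_d = 2.05 s.

T_p = 2.05 s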